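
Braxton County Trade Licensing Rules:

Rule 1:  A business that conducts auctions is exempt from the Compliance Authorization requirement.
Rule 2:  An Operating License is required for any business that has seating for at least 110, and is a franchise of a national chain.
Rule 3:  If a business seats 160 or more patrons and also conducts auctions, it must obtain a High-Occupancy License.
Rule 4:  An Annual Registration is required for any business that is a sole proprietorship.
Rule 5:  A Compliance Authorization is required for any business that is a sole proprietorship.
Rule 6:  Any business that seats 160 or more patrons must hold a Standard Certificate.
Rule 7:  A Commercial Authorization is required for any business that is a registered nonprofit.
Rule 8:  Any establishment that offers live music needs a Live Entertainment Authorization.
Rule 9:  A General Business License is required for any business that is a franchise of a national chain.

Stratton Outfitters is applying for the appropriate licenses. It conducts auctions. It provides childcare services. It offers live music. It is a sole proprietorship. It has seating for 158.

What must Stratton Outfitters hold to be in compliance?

Annual Registration, Live Entertainment Authorization

Rule 1: conducts auctions → exempt from Compliance Authorization.
Rule 2: seating 158 ≥ 110; is a sole proprietorship (not: is a franchise of a national chain) → Operating License not required.
Rule 3: seating 158 < 160; conducts auctions → High-Occupancy License not required.
Rule 4: is a sole proprietorship → Annual Registration required.
Rule 5: is a sole proprietorship → Compliance Authorization required.
Rule 6: seating 158 < 160 → Standard Certificate not required.
Rule 7: is a sole proprietorship (not: is a registered nonprofit) → Commercial Authorization not required.
Rule 8: offers live music → Live Entertainment Authorization required.
Rule 9: is a sole proprietorship (not: is a franchise of a national chain) → General Business License not required.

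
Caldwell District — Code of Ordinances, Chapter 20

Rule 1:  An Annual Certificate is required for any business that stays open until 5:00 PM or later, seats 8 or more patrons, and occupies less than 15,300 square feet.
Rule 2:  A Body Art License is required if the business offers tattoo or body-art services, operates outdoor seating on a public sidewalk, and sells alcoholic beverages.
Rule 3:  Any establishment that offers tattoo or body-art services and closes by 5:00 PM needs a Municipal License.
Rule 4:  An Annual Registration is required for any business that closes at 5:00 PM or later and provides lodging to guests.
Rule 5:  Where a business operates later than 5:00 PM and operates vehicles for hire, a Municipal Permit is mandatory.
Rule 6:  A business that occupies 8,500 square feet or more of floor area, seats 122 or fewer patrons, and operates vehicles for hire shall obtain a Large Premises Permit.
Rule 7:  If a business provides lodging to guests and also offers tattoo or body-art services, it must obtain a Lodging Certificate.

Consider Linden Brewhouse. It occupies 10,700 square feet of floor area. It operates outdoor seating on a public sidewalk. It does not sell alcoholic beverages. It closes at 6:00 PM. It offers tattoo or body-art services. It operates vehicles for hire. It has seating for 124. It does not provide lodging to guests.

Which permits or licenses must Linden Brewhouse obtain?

Annual Certificate, Municipal Permit

Rule 1: closes 6:00 PM, after 5:00 PM; seating 124 ≥ 8; floor area 10,700 square feet < 15,300 square feet → Annual Certificate required.
Rule 2: offers tattoo or body-art services; operates outdoor seating on a public sidewalk; does not sell alcoholic beverages → Body Art License not required.
Rule 3: offers tattoo or body-art services; closes 6:00 PM, after 5:00 PM → Municipal License not required.
Rule 4: closes 6:00 PM, after 5:00 PM; does not provide lodging to guests → Annual Registration not required.
Rule 5: closes 6:00 PM, after 5:00 PM; operates vehicles for hire → Municipal Permit required.
Rule 6: floor area 10,700 square feet ≥ 8,500 square feet; seating 124 > 122; operates vehicles for hire → Large Premises Permit not required.
Rule 7: does not provide lodging to guests; offers tattoo or body-art services → Lodging Certificate not required.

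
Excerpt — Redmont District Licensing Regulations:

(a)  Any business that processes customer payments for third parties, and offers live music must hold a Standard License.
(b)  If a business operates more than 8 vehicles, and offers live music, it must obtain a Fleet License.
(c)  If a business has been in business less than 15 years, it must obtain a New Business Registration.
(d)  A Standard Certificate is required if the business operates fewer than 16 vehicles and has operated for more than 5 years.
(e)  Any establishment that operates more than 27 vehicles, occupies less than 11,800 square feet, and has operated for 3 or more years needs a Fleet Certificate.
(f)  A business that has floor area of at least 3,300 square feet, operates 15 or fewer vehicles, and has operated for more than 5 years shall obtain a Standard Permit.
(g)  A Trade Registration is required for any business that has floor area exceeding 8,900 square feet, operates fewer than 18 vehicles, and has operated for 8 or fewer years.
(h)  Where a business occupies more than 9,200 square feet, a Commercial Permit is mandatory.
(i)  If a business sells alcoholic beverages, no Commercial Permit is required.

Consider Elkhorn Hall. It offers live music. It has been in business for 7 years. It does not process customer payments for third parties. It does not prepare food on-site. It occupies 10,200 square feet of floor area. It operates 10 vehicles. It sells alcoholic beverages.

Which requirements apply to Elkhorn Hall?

Fleet License, New Business Registration, Standard Certificate, Standard Permit, Trade Registration

(a) does not process customer payments for third parties; offers live music → Standard License not required.
(b) vehicles 10 > 8; offers live music → Fleet License required.
(c) years in business 7 < 15 → New Business Registration required.
(d) vehicles 10 < 16; years in business 7 > 5 → Standard Certificate required.
(e) vehicles 10 ≤ 27; floor area 10,200 square feet < 11,800 square feet; years in business 7 ≥ 3 → Fleet Certificate not required.
(f) floor area 10,200 square feet ≥ 3,300 square feet; vehicles 10 ≤ 15; years in business 7 > 5 → Standard Permit required.
(g) floor area 10,200 square feet > 8,900 square feet; vehicles 10 < 18; years in business 7 ≤ 8 → Trade Registration required.
(h) floor area 10,200 square feet > 9,200 square feet → Commercial Permit required.
(i) sells alcoholic beverages → exempt from Commercial Permit.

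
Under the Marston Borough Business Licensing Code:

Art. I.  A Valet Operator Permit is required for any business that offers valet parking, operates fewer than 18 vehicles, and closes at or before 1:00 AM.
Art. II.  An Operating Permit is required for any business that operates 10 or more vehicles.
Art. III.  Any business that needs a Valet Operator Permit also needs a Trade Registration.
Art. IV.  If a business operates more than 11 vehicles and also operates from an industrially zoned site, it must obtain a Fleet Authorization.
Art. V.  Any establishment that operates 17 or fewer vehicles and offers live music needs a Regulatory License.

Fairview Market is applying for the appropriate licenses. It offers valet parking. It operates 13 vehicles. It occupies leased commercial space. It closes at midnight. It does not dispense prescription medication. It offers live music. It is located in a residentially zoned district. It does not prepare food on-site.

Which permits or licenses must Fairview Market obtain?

Art. I. offers valet parking; vehicles 13 < 18; closes midnight, at/before 1:00 AM → Valet Operator Permit required.
Art. II. vehicles 13 ≥ 10 → Operating Permit required.
Art. III. Valet Operator Permit is required → Trade Registration also required.
Art. IV. vehicles 13 > 11; occupies leased commercial space (not: operates from an industrially zoned site) → Fleet Authorization not required.
Art. V. vehicles 13 ≤ 17; offers live music → Regulatory License required.

Operating Permit, Regulatory License, Trade Registration, Valet Operator Permit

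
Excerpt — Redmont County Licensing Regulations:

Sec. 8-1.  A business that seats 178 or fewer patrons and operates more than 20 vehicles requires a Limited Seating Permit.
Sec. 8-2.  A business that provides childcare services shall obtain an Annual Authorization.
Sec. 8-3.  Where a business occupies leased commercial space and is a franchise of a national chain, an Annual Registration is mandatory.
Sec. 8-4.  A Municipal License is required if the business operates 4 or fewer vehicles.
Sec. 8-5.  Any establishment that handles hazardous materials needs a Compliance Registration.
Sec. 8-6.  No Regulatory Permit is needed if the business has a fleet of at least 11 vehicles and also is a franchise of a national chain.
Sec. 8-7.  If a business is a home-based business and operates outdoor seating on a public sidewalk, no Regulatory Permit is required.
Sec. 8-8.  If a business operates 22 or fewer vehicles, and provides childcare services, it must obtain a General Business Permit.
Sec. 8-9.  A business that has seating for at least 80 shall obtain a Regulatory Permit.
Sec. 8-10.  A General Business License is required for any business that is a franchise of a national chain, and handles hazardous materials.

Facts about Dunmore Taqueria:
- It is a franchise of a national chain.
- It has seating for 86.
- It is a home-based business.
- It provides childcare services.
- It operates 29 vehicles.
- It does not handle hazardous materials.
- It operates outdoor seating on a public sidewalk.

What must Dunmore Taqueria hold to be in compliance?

Sec. 8-1. seating 86 ≤ 178; vehicles 29 > 20 → Limited Seating Permit required.
Sec. 8-2. provides childcare services → Annual Authorization required.
Sec. 8-3. is a home-based business (not: occupies leased commercial space); is a franchise of a national chain → Annual Registration not required.
Sec. 8-4. vehicles 29 > 4 → Municipal License not required.
Sec. 8-5. does not handle hazardous materials → Compliance Registration not required.
Sec. 8-6. vehicles 29 ≥ 11; is a franchise of a national chain → exempt from Regulatory Permit.
Sec. 8-7. is a home-based business; operates outdoor seating on a public sidewalk → exempt from Regulatory Permit.
Sec. 8-8. vehicles 29 > 22; provides childcare services → General Business Permit not required.
Sec. 8-9. seating 86 ≥ 80 → Regulatory Permit required.
Sec. 8-10. is a franchise of a national chain; does not handle hazardous materials → General Business License not required.

Annual Authorization, Limited Seating Permit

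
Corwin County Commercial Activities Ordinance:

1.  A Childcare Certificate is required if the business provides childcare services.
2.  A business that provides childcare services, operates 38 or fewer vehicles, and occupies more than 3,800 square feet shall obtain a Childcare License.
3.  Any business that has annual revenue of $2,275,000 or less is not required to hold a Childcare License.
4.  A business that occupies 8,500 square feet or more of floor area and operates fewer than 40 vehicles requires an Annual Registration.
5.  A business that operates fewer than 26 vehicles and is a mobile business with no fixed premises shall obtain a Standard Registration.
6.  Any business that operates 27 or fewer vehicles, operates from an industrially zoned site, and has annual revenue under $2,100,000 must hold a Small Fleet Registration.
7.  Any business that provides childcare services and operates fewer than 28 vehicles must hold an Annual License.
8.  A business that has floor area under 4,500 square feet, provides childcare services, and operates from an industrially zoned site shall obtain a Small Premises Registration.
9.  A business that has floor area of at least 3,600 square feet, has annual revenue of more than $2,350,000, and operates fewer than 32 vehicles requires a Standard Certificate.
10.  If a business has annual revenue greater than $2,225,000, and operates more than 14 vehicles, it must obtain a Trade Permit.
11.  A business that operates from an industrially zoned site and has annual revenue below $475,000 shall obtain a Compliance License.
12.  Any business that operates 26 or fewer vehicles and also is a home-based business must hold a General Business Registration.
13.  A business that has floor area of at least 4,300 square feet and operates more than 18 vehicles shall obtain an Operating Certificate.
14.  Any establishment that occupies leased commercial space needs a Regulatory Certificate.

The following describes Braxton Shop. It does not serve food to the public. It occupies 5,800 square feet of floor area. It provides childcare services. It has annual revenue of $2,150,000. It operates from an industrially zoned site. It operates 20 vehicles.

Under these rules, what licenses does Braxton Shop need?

Annual License, Childcare Certificate, Operating Certificate

1. provides childcare services → Childcare Certificate required.
2. provides childcare services; vehicles 20 ≤ 38; floor area 5,800 square feet > 3,800 square feet → Childcare License required.
3. revenue $2,150,000 ≤ $2,275,000 → exempt from Childcare License.
4. floor area 5,800 square feet < 8,500 square feet; vehicles 20 < 40 → Annual Registration not required.
5. vehicles 20 < 26; operates from an industrially zoned site (not: is a mobile business with no fixed premises) → Standard Registration not required.
6. vehicles 20 ≤ 27; operates from an industrially zoned site; revenue $2,150,000 ≥ $2,100,000 → Small Fleet Registration not required.
7. provides childcare services; vehicles 20 < 28 → Annual License required.
8. floor area 5,800 square feet ≥ 4,500 square feet; provides childcare services; operates from an industrially zoned site → Small Premises Registration not required.
9. floor area 5,800 square feet ≥ 3,600 square feet; revenue $2,150,000 ≤ $2,350,000; vehicles 20 < 32 → Standard Certificate not required.
10. revenue $2,150,000 ≤ $2,225,000; vehicles 20 > 14 → Trade Permit not required.
11. operates from an industrially zoned site; revenue $2,150,000 ≥ $475,000 → Compliance License not required.
12. vehicles 20 ≤ 26; operates from an industrially zoned site (not: is a home-based business) → General Business Registration not required.
13. floor area 5,800 square feet ≥ 4,300 square feet; vehicles 20 > 18 → Operating Certificate required.
14. operates from an industrially zoned site (not: occupies leased commercial space) → Regulatory Certificate not required.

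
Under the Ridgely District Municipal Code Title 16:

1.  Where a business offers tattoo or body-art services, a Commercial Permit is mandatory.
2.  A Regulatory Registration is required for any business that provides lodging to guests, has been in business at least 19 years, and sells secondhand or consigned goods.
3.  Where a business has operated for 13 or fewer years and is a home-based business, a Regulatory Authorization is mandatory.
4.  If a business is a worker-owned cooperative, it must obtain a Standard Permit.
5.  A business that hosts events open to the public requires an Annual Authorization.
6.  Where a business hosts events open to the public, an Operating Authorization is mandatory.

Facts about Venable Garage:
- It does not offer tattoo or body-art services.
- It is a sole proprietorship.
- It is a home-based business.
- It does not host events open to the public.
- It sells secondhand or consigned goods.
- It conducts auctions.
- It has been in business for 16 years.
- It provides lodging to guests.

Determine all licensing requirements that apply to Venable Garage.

1. does not offer tattoo or body-art services → Commercial Permit not required.
2. provides lodging to guests; years in business 16 < 19; sells secondhand or consigned goods → Regulatory Registration not required.
3. years in business 16 > 13; is a home-based business → Regulatory Authorization not required.
4. is a sole proprietorship (not: is a worker-owned cooperative) → Standard Permit not required.
5. does not host events open to the public → Annual Authorization not required.
6. does not host events open to the public → Operating Authorization not required.

None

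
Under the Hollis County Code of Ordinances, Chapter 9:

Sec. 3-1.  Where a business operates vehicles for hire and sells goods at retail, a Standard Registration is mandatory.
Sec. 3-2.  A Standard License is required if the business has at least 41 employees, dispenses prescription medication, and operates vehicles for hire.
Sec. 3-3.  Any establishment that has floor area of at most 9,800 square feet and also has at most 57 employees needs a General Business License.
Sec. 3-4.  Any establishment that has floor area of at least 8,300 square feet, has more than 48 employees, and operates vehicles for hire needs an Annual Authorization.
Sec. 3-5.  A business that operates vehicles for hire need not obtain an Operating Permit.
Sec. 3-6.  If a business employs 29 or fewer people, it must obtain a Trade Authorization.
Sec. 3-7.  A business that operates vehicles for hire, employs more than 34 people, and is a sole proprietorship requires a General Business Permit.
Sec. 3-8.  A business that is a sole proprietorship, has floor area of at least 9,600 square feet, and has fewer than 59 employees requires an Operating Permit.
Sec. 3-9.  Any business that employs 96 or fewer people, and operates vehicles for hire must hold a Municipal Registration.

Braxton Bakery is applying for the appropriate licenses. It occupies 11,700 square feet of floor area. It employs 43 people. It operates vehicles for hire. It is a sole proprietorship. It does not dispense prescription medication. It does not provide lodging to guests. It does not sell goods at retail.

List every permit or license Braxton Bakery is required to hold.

General Business Permit, Municipal Registration

Sec. 3-1. operates vehicles for hire; does not sell goods at retail → Standard Registration not required.
Sec. 3-2. employees 43 ≥ 41; does not dispense prescription medication; operates vehicles for hire → Standard License not required.
Sec. 3-3. floor area 11,700 square feet > 9,800 square feet; employees 43 ≤ 57 → General Business License not required.
Sec. 3-4. floor area 11,700 square feet ≥ 8,300 square feet; employees 43 ≤ 48; operates vehicles for hire → Annual Authorization not required.
Sec. 3-5. operates vehicles for hire → exempt from Operating Permit.
Sec. 3-6. employees 43 > 29 → Trade Authorization not required.
Sec. 3-7. operates vehicles for hire; employees 43 > 34; is a sole proprietorship → General Business Permit required.
Sec. 3-8. is a sole proprietorship; floor area 11,700 square feet ≥ 9,600 square feet; employees 43 < 59 → Operating Permit required.
Sec. 3-9. employees 43 ≤ 96; operates vehicles for hire → Municipal Registration required.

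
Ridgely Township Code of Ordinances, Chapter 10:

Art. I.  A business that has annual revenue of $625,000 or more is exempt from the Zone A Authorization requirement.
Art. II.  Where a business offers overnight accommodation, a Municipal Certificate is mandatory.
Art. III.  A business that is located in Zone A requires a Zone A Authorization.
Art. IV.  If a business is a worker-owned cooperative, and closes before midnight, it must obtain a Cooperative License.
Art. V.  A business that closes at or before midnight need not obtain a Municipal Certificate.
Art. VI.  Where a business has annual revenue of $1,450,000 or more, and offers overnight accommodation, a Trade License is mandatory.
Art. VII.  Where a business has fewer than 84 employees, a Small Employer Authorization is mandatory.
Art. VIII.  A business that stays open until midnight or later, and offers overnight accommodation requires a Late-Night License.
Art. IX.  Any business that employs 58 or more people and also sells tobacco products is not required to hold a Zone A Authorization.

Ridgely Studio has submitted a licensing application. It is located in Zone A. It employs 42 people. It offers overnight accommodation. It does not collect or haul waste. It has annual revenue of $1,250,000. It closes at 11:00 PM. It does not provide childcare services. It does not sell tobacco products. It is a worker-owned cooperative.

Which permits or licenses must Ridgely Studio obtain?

Cooperative License, Small Employer Authorization

Art. I. revenue $1,250,000 ≥ $625,000 → exempt from Zone A Authorization.
Art. II. offers overnight accommodation → Municipal Certificate required.
Art. III. is located in Zone A → Zone A Authorization required.
Art. IV. is a worker-owned cooperative; closes 11:00 PM, at/before midnight → Cooperative License required.
Art. V. closes 11:00 PM, at/before midnight → exempt from Municipal Certificate.
Art. VI. revenue $1,250,000 < $1,450,000; offers overnight accommodation → Trade License not required.
Art. VII. employees 42 < 84 → Small Employer Authorization required.
Art. VIII. closes 11:00 PM, at/before midnight; offers overnight accommodation → Late-Night License not required.
Art. IX. employees 42 < 58; does not sell tobacco products → Zone A Authorization exemption does not apply.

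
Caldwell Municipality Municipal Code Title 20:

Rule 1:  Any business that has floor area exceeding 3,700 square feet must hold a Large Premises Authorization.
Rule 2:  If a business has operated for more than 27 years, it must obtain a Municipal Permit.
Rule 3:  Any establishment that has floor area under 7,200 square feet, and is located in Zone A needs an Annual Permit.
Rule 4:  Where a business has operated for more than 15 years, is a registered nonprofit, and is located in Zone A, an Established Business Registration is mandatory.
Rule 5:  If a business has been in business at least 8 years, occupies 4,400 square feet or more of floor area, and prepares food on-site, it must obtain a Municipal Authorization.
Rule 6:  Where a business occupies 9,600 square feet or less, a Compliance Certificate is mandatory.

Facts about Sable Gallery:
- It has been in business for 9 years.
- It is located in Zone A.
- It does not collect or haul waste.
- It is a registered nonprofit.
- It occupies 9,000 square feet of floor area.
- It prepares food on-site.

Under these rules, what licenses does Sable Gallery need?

Compliance Certificate, Large Premises Authorization, Municipal Authorization

Rule 1: floor area 9,000 square feet > 3,700 square feet → Large Premises Authorization required.
Rule 2: years in business 9 ≤ 27 → Municipal Permit not required.
Rule 3: floor area 9,000 square feet ≥ 7,200 square feet; is located in Zone A → Annual Permit not required.
Rule 4: years in business 9 ≤ 15; is a registered nonprofit; is located in Zone A → Established Business Registration not required.
Rule 5: years in business 9 ≥ 8; floor area 9,000 square feet ≥ 4,400 square feet; prepares food on-site → Municipal Authorization required.
Rule 6: floor area 9,000 square feet ≤ 9,600 square feet → Compliance Certificate required.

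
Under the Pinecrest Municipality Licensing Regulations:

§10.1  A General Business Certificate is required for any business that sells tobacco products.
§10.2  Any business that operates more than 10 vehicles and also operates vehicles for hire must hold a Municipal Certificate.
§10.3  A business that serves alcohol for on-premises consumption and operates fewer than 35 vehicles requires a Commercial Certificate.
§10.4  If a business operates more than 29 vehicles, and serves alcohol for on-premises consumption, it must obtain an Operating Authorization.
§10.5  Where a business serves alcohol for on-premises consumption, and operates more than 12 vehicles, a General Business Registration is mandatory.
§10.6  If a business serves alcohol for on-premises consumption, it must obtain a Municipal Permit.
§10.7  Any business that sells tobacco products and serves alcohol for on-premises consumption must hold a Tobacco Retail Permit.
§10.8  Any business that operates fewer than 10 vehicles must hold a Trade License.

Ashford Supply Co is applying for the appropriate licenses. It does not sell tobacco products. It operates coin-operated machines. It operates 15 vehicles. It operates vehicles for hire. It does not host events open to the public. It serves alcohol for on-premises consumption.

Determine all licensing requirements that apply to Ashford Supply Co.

Commercial Certificate, General Business Registration, Municipal Certificate, Municipal Permit

§10.1 does not sell tobacco products → General Business Certificate not required.
§10.2 vehicles 15 > 10; operates vehicles for hire → Municipal Certificate required.
§10.3 serves alcohol for on-premises consumption; vehicles 15 < 35 → Commercial Certificate required.
§10.4 vehicles 15 ≤ 29; serves alcohol for on-premises consumption → Operating Authorization not required.
§10.5 serves alcohol for on-premises consumption; vehicles 15 > 12 → General Business Registration required.
§10.6 serves alcohol for on-premises consumption → Municipal Permit required.
§10.7 does not sell tobacco products; serves alcohol for on-premises consumption → Tobacco Retail Permit not required.
§10.8 vehicles 15 ≥ 10 → Trade License not required.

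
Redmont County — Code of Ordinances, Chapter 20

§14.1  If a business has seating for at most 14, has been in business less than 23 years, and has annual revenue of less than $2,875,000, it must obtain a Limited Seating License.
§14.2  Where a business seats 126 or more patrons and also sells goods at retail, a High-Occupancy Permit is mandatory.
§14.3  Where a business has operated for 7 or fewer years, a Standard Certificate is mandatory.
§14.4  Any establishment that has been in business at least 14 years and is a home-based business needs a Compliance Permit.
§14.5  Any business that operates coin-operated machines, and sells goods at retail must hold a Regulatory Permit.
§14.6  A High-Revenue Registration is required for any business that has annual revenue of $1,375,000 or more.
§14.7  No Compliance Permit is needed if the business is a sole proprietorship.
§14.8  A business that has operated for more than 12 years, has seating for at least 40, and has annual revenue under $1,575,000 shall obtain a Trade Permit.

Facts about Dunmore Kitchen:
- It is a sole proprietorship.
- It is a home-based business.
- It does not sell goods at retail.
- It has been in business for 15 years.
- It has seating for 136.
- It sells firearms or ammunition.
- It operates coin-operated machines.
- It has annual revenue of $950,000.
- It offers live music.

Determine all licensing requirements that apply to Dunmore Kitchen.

§14.1 seating 136 > 14; years in business 15 < 23; revenue $950,000 < $2,875,000 → Limited Seating License not required.
§14.2 seating 136 ≥ 126; does not sell goods at retail → High-Occupancy Permit not required.
§14.3 years in business 15 > 7 → Standard Certificate not required.
§14.4 years in business 15 ≥ 14; is a home-based business → Compliance Permit required.
§14.5 operates coin-operated machines; does not sell goods at retail → Regulatory Permit not required.
§14.6 revenue $950,000 < $1,375,000 → High-Revenue Registration not required.
§14.7 is a sole proprietorship → exempt from Compliance Permit.
§14.8 years in business 15 > 12; seating 136 ≥ 40; revenue $950,000 < $1,575,000 → Trade Permit required.

Trade Permit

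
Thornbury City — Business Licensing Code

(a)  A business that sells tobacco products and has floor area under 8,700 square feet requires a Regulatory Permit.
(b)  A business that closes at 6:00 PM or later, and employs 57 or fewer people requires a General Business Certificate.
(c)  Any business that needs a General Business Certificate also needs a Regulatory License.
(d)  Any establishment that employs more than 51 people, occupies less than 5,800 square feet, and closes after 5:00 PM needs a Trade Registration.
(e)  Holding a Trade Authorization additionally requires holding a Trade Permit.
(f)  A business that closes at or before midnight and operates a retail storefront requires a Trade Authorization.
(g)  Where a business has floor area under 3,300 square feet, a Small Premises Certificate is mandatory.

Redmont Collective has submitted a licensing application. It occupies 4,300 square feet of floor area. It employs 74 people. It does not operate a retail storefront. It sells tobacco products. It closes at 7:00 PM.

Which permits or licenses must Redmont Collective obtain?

(a) sells tobacco products; floor area 4,300 square feet < 8,700 square feet → Regulatory Permit required.
(b) closes 7:00 PM, after 6:00 PM; employees 74 > 57 → General Business Certificate not required.
(c) General Business Certificate is not required → no effect.
(d) employees 74 > 51; floor area 4,300 square feet < 5,800 square feet; closes 7:00 PM, after 5:00 PM → Trade Registration required.
(e) Trade Authorization is not required → no effect.
(f) closes 7:00 PM, at/before midnight; does not operate a retail storefront → Trade Authorization not required.
(g) floor area 4,300 square feet ≥ 3,300 square feet → Small Premises Certificate not required.

Regulatory Permit, Trade Registration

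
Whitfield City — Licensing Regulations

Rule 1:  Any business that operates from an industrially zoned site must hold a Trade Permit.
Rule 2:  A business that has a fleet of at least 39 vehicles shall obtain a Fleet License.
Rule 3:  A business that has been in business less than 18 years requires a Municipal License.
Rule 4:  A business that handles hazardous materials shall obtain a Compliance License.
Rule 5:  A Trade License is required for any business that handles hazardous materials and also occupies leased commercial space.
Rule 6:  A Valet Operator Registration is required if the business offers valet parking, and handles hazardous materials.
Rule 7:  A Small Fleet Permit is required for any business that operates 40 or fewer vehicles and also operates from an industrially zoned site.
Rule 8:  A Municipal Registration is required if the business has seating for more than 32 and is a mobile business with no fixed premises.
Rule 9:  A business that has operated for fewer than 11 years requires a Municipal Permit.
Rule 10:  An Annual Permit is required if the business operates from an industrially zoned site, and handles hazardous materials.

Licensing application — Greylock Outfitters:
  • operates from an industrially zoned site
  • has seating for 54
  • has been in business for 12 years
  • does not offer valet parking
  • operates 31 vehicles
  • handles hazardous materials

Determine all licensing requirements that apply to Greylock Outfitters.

Annual Permit, Compliance License, Municipal License, Small Fleet Permit, Trade Permit

Rule 1: operates from an industrially zoned site → Trade Permit required.
Rule 2: vehicles 31 < 39 → Fleet License not required.
Rule 3: years in business 12 < 18 → Municipal License required.
Rule 4: handles hazardous materials → Compliance License required.
Rule 5: handles hazardous materials; operates from an industrially zoned site (not: occupies leased commercial space) → Trade License not required.
Rule 6: does not offer valet parking; handles hazardous materials → Valet Operator Registration not required.
Rule 7: vehicles 31 ≤ 40; operates from an industrially zoned site → Small Fleet Permit required.
Rule 8: seating 54 > 32; operates from an industrially zoned site (not: is a mobile business with no fixed premises) → Municipal Registration not required.
Rule 9: years in business 12 ≥ 11 → Municipal Permit not required.
Rule 10: operates from an industrially zoned site; handles hazardous materials → Annual Permit required.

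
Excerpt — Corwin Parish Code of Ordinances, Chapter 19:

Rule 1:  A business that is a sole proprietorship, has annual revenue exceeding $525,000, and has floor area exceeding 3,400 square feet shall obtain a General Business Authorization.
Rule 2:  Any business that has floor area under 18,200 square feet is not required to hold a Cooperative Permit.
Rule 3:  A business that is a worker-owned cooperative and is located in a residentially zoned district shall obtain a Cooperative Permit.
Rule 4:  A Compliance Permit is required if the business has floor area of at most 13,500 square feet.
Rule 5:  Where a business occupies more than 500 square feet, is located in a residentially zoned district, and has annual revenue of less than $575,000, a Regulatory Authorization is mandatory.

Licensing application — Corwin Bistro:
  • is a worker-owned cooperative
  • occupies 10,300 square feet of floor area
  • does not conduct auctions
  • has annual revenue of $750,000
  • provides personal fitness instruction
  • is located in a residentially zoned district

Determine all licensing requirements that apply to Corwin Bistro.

Compliance Permit

Rule 1: is a worker-owned cooperative (not: is a sole proprietorship); revenue $750,000 > $525,000; floor area 10,300 square feet > 3,400 square feet → General Business Authorization not required.
Rule 2: floor area 10,300 square feet < 18,200 square feet → exempt from Cooperative Permit.
Rule 3: is a worker-owned cooperative; is located in a residentially zoned district → Cooperative Permit required.
Rule 4: floor area 10,300 square feet ≤ 13,500 square feet → Compliance Permit required.
Rule 5: floor area 10,300 square feet > 500 square feet; is located in a residentially zoned district; revenue $750,000 ≥ $575,000 → Regulatory Authorization not required.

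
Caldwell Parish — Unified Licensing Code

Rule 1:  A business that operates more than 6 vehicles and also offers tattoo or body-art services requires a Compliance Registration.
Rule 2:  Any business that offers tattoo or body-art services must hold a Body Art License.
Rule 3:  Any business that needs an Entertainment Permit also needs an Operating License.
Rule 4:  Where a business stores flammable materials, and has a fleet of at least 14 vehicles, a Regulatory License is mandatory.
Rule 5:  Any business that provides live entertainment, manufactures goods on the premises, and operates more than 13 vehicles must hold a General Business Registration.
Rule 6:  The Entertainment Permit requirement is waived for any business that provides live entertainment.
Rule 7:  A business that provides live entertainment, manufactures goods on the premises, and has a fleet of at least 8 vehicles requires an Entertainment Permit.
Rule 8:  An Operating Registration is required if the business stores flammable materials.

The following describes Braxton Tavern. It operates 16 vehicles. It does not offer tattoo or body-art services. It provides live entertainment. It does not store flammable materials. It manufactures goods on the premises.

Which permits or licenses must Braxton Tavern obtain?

Rule 1: vehicles 16 > 6; does not offer tattoo or body-art services → Compliance Registration not required.
Rule 2: does not offer tattoo or body-art services → Body Art License not required.
Rule 3: Entertainment Permit is not required → no effect.
Rule 4: does not store flammable materials; vehicles 16 ≥ 14 → Regulatory License not required.
Rule 5: provides live entertainment; manufactures goods on the premises; vehicles 16 > 13 → General Business Registration required.
Rule 6: provides live entertainment → exempt from Entertainment Permit.
Rule 7: provides live entertainment; manufactures goods on the premises; vehicles 16 ≥ 8 → Entertainment Permit required.
Rule 8: does not store flammable materials → Operating Registration not required.

General Business Registration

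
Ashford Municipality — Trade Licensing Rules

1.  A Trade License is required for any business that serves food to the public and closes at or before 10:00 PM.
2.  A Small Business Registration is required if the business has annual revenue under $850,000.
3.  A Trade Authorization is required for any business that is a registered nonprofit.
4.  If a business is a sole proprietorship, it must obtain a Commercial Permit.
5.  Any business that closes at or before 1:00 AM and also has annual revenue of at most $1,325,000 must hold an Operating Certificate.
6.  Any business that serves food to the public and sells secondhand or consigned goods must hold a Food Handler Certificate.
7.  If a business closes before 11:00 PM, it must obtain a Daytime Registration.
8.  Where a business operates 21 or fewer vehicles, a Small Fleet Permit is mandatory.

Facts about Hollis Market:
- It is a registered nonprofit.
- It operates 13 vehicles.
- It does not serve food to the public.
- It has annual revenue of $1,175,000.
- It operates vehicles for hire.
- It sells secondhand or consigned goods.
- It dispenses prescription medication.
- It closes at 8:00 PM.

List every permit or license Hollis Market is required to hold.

1. does not serve food to the public; closes 8:00 PM, at/before 10:00 PM → Trade License not required.
2. revenue $1,175,000 ≥ $850,000 → Small Business Registration not required.
3. is a registered nonprofit → Trade Authorization required.
4. is a registered nonprofit (not: is a sole proprietorship) → Commercial Permit not required.
5. closes 8:00 PM, at/before 1:00 AM; revenue $1,175,000 ≤ $1,325,000 → Operating Certificate required.
6. does not serve food to the public; sells secondhand or consigned goods → Food Handler Certificate not required.
7. closes 8:00 PM, at/before 11:00 PM → Daytime Registration required.
8. vehicles 13 ≤ 21 → Small Fleet Permit required.

Daytime Registration, Operating Certificate, Small Fleet Permit, Trade Authorization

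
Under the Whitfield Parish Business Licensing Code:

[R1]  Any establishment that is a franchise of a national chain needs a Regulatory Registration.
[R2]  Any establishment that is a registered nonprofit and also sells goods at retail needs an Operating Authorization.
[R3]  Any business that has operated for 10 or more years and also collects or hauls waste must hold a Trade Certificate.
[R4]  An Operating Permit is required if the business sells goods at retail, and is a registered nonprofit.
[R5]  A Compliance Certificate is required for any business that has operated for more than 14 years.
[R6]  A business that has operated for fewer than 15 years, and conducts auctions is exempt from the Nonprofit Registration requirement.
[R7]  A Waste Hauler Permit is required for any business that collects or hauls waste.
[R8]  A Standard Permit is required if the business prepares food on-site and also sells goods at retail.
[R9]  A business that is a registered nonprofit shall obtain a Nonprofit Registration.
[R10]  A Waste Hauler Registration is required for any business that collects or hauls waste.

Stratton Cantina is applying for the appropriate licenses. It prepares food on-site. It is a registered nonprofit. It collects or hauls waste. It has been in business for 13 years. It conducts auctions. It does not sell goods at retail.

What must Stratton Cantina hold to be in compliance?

[R1] is a registered nonprofit (not: is a franchise of a national chain) → Regulatory Registration not required.
[R2] is a registered nonprofit; does not sell goods at retail → Operating Authorization not required.
[R3] years in business 13 ≥ 10; collects or hauls waste → Trade Certificate required.
[R4] does not sell goods at retail; is a registered nonprofit → Operating Permit not required.
[R5] years in business 13 ≤ 14 → Compliance Certificate not required.
[R6] years in business 13 < 15; conducts auctions → exempt from Nonprofit Registration.
[R7] collects or hauls waste → Waste Hauler Permit required.
[R8] prepares food on-site; does not sell goods at retail → Standard Permit not required.
[R9] is a registered nonprofit → Nonprofit Registration required.
[R10] collects or hauls waste → Waste Hauler Registration required.

Trade Certificate, Waste Hauler Permit, Waste Hauler Registration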